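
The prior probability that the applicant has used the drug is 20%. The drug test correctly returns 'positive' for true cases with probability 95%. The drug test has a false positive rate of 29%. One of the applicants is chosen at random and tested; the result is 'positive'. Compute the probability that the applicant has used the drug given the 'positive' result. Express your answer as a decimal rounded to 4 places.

P(H | E) ≈ 0.4502

Let H be the event that the applicant has used the drug. P(H) = 0.2, so P(¬H) = 0.8. With E the 'positive' result, P(E|H) = 0.95 and P(E|¬H) = 0.29.
P(E) = 0.95·0.2 + 0.29·0.8 = 0.19000 + 0.23200 = 0.42200.
By Bayes' theorem, P(H|E) = 0.19000 / 0.42200 = 0.4502.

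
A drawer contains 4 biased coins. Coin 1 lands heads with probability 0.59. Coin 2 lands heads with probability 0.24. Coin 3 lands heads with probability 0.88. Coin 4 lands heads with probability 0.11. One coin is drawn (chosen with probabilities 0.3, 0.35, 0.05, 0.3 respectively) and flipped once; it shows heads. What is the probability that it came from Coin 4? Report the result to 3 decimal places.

P(heads|C1) = 0.59; P(heads|C2) = 0.24; P(heads|C3) = 0.88; P(heads|C4) = 0.11.
Prior × likelihood for each source: 0.3·0.59=0.1770, 0.35·0.24=0.08400, 0.05·0.88=0.04400, 0.3·0.11=0.03300. Summing gives P(heads) = 0.33800.
P(Coin 4 | heads) = 0.03300 / 0.33800 = 0.098.

Posterior probability ≈ 0.098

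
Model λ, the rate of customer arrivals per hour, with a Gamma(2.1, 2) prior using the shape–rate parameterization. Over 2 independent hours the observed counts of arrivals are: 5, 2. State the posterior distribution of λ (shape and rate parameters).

Total count ∑xᵢ = 7 over n = 2 hours.
Gamma is conjugate to the Poisson likelihood: posterior is Gamma(shape = 2.1+7 = 9.1, rate = 2+2 = 4).

Posterior: Gamma(shape=9.1, rate=4)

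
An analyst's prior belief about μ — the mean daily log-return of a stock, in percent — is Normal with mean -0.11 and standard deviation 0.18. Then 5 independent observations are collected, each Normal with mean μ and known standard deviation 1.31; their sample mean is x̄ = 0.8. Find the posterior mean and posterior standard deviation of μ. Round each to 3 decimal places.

With known σ, the Normal prior is conjugate. Weight on the data is w = (n/σ²)/(n/σ² + 1/τ₀²) = 2.91358/(2.91358+30.8642) = 0.086257.
Posterior mean = w·x̄ + (1−w)·μ₀ = 0.086257·0.8 + 0.91374·-0.11 = -0.032. Posterior variance = 1/(2.91358+30.8642) = 0.0296053, so SD = 0.172.

Posterior mean ≈ -0.032; posterior SD ≈ 0.172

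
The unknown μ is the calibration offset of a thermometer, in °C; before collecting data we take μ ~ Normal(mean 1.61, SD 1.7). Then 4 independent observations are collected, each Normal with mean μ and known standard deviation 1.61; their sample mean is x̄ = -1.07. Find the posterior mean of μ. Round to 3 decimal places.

Posterior mean ≈ -0.579

With known σ, the Normal prior is conjugate. Weight on the data is w = (n/σ²)/(n/σ² + 1/τ₀²) = 1.54315/(1.54315+0.346021) = 0.81684.
Posterior mean = w·x̄ + (1−w)·μ₀ = 0.81684·-1.07 + 0.18316·1.61 = -0.579.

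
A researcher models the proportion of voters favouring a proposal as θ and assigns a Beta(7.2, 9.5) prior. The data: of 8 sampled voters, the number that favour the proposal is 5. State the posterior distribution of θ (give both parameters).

Observing 5 successes and 3 failures updates Beta(7.2, 9.5) by adding the success and failure counts to the two shape parameters: α = 7.2+5 = 12.2, β = 9.5+3 = 12.5.

Posterior: Beta(12.2, 12.5)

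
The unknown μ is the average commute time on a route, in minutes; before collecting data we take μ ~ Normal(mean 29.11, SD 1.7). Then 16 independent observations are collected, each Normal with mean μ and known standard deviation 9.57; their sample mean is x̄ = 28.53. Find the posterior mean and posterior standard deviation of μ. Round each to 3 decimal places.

Posterior mean ≈ 28.915; posterior SD ≈ 1.386

With known σ, the Normal prior is conjugate. Weight on the data is w = (n/σ²)/(n/σ² + 1/τ₀²) = 0.174701/(0.174701+0.346021) = 0.33550.
Posterior mean = w·x̄ + (1−w)·μ₀ = 0.33550·28.53 + 0.66450·29.11 = 28.915. Posterior variance = 1/(0.174701+0.346021) = 1.92041, so SD = 1.386.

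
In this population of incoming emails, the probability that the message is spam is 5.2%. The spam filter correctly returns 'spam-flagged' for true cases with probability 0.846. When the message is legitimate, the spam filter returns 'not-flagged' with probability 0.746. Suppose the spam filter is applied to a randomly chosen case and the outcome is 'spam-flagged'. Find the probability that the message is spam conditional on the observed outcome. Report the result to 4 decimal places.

Let H be the event that the message is spam. P(H) = 0.052, so P(¬H) = 0.948. With E the 'spam-flagged' result, P(E|H) = 0.846 and P(E|¬H) = 0.254.
P(E) = 0.846·0.052 + 0.254·0.948 = 0.043992 + 0.24079 = 0.28478.
By Bayes' theorem, P(H|E) = 0.043992 / 0.28478 = 0.1545.

P(H | E) ≈ 0.1545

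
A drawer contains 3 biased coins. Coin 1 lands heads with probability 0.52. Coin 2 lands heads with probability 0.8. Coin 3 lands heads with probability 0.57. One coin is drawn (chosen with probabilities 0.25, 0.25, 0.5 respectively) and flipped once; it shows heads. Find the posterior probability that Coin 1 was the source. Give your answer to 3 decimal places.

Posterior probability ≈ 0.211

Tabulate prior·likelihood by source: [1] prior 0.25, lik 0.52, product 0.1300; [2] prior 0.25, lik 0.8, product 0.2000; [3] prior 0.5, lik 0.57, product 0.2850.
Normalizing constant = 0.61500; the posterior for Coin 1 is its product over the sum, 0.1300/0.61500 = 0.211.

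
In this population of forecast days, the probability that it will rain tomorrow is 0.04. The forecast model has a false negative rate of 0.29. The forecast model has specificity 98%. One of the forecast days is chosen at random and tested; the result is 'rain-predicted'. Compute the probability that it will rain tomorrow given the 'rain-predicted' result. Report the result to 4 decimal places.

Write H for 'it will rain tomorrow'. Prior odds H:¬H = 0.04/0.96 = 0.041667. For the 'rain-predicted' outcome, the likelihood ratio is 0.71/0.02 = 35.500.
Posterior odds = 0.041667 × 35.500 = 1.4792, so P(H|E) = 1.4792/(1+1.4792) = 0.5966.

P(H | E) ≈ 0.5966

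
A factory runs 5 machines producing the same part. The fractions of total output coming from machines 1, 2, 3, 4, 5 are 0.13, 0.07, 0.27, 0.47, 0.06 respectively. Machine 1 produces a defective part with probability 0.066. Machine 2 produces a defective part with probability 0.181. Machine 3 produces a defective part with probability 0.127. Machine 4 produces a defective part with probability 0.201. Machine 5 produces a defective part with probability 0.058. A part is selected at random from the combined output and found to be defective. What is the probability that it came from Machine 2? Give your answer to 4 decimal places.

Tabulate prior·likelihood by source: [1] prior 0.13, lik 0.066, product 0.008580; [2] prior 0.07, lik 0.181, product 0.01267; [3] prior 0.27, lik 0.127, product 0.03429; [4] prior 0.47, lik 0.201, product 0.09447; [5] prior 0.06, lik 0.058, product 0.003480.
Normalizing constant = 0.15349; the posterior for Machine 2 is its product over the sum, 0.01267/0.15349 = 0.0825.

Posterior probability ≈ 0.0825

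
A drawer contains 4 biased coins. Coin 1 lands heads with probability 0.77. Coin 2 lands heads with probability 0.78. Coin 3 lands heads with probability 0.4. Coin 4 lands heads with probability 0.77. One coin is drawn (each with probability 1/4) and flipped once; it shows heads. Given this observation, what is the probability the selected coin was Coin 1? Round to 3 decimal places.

Tabulate prior·likelihood by source: [1] prior 0.25, lik 0.77, product 0.1925; [2] prior 0.25, lik 0.78, product 0.1950; [3] prior 0.25, lik 0.4, product 0.1000; [4] prior 0.25, lik 0.77, product 0.1925.
Normalizing constant = 0.68000; the posterior for Coin 1 is its product over the sum, 0.1925/0.68000 = 0.283.

Posterior probability ≈ 0.283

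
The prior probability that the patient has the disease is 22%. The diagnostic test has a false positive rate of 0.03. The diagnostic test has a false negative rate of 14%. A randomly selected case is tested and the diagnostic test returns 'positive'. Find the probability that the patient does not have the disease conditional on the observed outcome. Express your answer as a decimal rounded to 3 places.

P(¬H | E) ≈ 0.110

Let H be the event that the patient has the disease. P(H) = 0.22, so P(¬H) = 0.78. With E the 'positive' result, P(E|H) = 0.86 and P(E|¬H) = 0.03.
P(E) = 0.86·0.22 + 0.03·0.78 = 0.18920 + 0.023400 = 0.21260.
By Bayes' theorem, P(H|E) = 0.18920 / 0.21260 = 0.890. Hence P(¬H|E) = 1 − 0.890 = 0.110.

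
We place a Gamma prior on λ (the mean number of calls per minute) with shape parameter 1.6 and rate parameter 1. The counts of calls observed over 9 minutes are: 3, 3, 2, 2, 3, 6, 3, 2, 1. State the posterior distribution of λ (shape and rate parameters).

Posterior: Gamma(shape=26.6, rate=10)

The Poisson likelihood adds the total count to the shape and the number of exposure periods to the rate. Here ∑xᵢ = 25 and n = 9, so shape 1.6→26.6 and rate 1→10.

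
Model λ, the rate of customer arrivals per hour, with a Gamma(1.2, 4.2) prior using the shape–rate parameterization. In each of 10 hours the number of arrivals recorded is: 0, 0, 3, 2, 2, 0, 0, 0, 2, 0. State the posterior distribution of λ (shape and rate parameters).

Total count ∑xᵢ = 9 over n = 10 hours.
Gamma is conjugate to the Poisson likelihood: posterior is Gamma(shape = 1.2+9 = 10.2, rate = 4.2+10 = 14.2).

Posterior: Gamma(shape=10.2, rate=14.2)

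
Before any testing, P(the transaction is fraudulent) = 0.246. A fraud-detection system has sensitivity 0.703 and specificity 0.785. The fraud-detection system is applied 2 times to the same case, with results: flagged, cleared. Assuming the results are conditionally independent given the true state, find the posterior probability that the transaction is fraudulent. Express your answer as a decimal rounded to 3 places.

Let H be the event that the transaction is fraudulent; start with P(H) = 0.246. P('flagged'|H) = 0.703, P('flagged'|¬H) = 0.215.
Update on result 1 ('flagged'): P(H) ← 0.703·0.2460 / (0.703·0.2460 + 0.215·0.7540) = 0.17294/0.33505 = 0.5162.
Update on result 2 ('cleared'): P(H) ← 0.297·0.5162 / (0.297·0.5162 + 0.785·0.4838) = 0.15330/0.53311 = 0.2876.

Posterior P(H) ≈ 0.288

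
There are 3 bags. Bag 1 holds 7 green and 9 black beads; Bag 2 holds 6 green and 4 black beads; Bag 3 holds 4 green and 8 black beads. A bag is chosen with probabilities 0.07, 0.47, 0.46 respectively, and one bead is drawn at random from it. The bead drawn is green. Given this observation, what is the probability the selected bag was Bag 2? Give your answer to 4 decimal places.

Posterior probability ≈ 0.6052

Tabulate prior·likelihood by source: [1] prior 0.07, lik 0.4375, product 0.03063; [2] prior 0.47, lik 0.6, product 0.2820; [3] prior 0.46, lik 0.3333, product 0.1533.
Normalizing constant = 0.46596; the posterior for Bag 2 is its product over the sum, 0.2820/0.46596 = 0.6052.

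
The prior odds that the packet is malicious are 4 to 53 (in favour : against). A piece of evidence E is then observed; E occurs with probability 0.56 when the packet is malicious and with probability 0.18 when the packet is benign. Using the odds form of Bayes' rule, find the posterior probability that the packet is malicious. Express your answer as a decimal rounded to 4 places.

Prior odds = 4/53 = 0.075472.
Likelihood ratio for E = 0.56/0.18 = 3.1111.
Posterior odds = prior odds × LR = 0.23480.
Posterior probability = odds/(1+odds) = 0.23480/1.2348 = 0.1902.

Posterior probability ≈ 0.1902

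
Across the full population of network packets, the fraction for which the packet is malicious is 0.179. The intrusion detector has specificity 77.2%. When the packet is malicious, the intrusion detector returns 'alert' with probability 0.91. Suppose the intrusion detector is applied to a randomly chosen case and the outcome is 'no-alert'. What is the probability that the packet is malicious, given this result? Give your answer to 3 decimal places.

P(H | E) ≈ 0.025

Let H be the event that the packet is malicious. P(H) = 0.179, so P(¬H) = 0.821. With E the 'no-alert' result, P(E|H) = 0.09 and P(E|¬H) = 0.772.
P(E) = 0.09·0.179 + 0.772·0.821 = 0.016110 + 0.63381 = 0.64992.
By Bayes' theorem, P(H|E) = 0.016110 / 0.64992 = 0.025.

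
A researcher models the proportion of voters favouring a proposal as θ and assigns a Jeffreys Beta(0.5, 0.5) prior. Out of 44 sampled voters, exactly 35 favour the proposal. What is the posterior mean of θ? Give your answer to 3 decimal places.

Posterior mean ≈ 0.789

Observing 35 successes and 9 failures updates Beta(0.5, 0.5) by adding the success and failure counts to the two shape parameters: α = 0.5+35 = 35.5, β = 0.5+9 = 9.5.
E[θ | data] = 35.5/(35.5+9.5) = 0.789.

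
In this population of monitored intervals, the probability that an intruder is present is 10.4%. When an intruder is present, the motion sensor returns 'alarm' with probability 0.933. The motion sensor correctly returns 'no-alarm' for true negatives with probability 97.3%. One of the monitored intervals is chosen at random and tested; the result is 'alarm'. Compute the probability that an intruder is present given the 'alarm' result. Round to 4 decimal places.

Let H be the event that an intruder is present. P(H) = 0.104, so P(¬H) = 0.896. With E the 'alarm' result, P(E|H) = 0.933 and P(E|¬H) = 0.027.
P(E) = 0.933·0.104 + 0.027·0.896 = 0.097032 + 0.024192 = 0.12122.
By Bayes' theorem, P(H|E) = 0.097032 / 0.12122 = 0.8004.

P(H | E) ≈ 0.8004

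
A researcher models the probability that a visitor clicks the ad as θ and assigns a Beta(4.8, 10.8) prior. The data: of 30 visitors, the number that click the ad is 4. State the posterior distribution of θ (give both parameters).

The binomial likelihood is conjugate to the Beta prior: with 4 successes and 26 failures, the posterior is Beta(4.8+4, 10.8+26) = Beta(8.8, 36.8).

Posterior: Beta(8.8, 36.8)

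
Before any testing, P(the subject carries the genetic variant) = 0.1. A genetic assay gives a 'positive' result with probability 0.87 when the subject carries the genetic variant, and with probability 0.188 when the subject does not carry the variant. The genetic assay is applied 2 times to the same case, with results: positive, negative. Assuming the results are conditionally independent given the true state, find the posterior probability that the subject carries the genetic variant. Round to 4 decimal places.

Posterior P(H) ≈ 0.0761

With H the event that the subject carries the genetic variant, the joint likelihood of the observed sequence is P(data|H) = 0.87·0.13 = 0.11310 and P(data|¬H) = 0.188·0.812 = 0.15266.
Bayes: P(H|data) = 0.1·0.11310 / (0.1·0.11310 + 0.9·0.15266) = 0.011310/0.14870 = 0.0761.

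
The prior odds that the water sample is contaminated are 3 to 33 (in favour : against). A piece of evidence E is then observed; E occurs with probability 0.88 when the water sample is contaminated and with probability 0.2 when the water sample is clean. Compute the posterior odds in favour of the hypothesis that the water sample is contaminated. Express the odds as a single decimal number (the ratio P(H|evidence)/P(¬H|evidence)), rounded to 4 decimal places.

Prior odds = 3/33 = 0.090909. In log-odds, ln(0.090909) = -2.3979.
Add log likelihood ratio: ln(4.4000) = 1.4816.
Posterior log-odds = -0.91629, so posterior odds = exp(-0.91629) = 0.40000.

Posterior odds ≈ 0.4000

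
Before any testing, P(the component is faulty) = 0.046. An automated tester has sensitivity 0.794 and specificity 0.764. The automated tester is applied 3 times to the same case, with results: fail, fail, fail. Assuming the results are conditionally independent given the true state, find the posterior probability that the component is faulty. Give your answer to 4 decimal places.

With H the event that the component is faulty, the joint likelihood of the observed sequence is P(data|H) = 0.794·0.794·0.794 = 0.50057 and P(data|¬H) = 0.236·0.236·0.236 = 0.013144.
Bayes: P(H|data) = 0.046·0.50057 / (0.046·0.50057 + 0.954·0.013144) = 0.023026/0.035566 = 0.6474.

Posterior P(H) ≈ 0.6474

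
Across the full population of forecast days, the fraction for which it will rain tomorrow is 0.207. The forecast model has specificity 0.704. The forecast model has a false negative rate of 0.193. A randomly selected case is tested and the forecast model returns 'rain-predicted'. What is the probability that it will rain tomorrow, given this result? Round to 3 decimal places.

Write H for 'it will rain tomorrow'. Prior odds H:¬H = 0.207/0.793 = 0.26103. For the 'rain-predicted' outcome, the likelihood ratio is 0.807/0.296 = 2.7264.
Posterior odds = 0.26103 × 2.7264 = 0.71167, so P(H|E) = 0.71167/(1+0.71167) = 0.416.

P(H | E) ≈ 0.416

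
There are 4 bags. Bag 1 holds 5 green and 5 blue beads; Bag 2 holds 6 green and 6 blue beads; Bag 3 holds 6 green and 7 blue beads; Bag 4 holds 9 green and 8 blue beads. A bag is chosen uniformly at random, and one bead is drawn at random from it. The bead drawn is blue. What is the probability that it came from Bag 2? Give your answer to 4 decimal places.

P(blue|Bag 1) = 0.5; P(blue|Bag 2) = 0.5; P(blue|Bag 3) = 0.5385; P(blue|Bag 4) = 0.4706.
Prior × likelihood for each source: 0.25·0.5=0.1250, 0.25·0.5=0.1250, 0.25·0.5385=0.1346, 0.25·0.4706=0.1176. Summing gives P(blue) = 0.50226.
P(Bag 2 | blue) = 0.1250 / 0.50226 = 0.2489.

Posterior probability ≈ 0.2489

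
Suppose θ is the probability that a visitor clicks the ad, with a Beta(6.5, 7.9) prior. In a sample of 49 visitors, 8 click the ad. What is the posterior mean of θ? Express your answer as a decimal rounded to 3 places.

Observing 8 successes and 41 failures updates Beta(6.5, 7.9) by adding the success and failure counts to the two shape parameters: α = 6.5+8 = 14.5, β = 7.9+41 = 48.9.
E[θ | data] = 14.5/(14.5+48.9) = 0.229.

Posterior mean ≈ 0.229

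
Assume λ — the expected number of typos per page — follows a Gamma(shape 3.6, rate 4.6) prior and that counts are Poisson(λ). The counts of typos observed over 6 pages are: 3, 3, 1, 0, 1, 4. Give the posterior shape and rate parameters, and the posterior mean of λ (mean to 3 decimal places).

Posterior: Gamma(shape=15.6, rate=10.6); mean ≈ 1.472

Total count ∑xᵢ = 12 over n = 6 pages.
Gamma is conjugate to the Poisson likelihood: posterior is Gamma(shape = 3.6+12 = 15.6, rate = 4.6+6 = 10.6).
Posterior mean = shape/rate = 15.6/10.6 = 1.472.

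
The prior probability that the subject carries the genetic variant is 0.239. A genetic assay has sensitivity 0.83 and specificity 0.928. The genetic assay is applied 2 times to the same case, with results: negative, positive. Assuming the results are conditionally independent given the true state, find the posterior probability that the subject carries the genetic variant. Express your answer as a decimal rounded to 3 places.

Posterior P(H) ≈ 0.399

Let H be the event that the subject carries the genetic variant; start with P(H) = 0.239. P('positive'|H) = 0.83, P('positive'|¬H) = 0.072.
Update on result 1 ('negative'): P(H) ← 0.17·0.2390 / (0.17·0.2390 + 0.928·0.7610) = 0.040630/0.74684 = 0.0544.
Update on result 2 ('positive'): P(H) ← 0.83·0.0544 / (0.83·0.0544 + 0.072·0.9456) = 0.045154/0.11324 = 0.3988.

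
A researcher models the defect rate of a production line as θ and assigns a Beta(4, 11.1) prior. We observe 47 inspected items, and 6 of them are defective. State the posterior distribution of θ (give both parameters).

Observing 6 successes and 41 failures updates Beta(4, 11.1) by adding the success and failure counts to the two shape parameters: α = 4+6 = 10, β = 11.1+41 = 52.1.

Posterior: Beta(10, 52.1)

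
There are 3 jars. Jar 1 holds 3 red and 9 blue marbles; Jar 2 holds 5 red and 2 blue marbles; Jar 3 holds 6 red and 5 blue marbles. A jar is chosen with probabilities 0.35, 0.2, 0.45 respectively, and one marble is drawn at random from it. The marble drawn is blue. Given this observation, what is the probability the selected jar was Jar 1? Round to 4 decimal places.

Posterior probability ≈ 0.5008

P(blue|Jar 1) = 0.75; P(blue|Jar 2) = 0.2857; P(blue|Jar 3) = 0.4545.
Prior × likelihood for each source: 0.35·0.75=0.2625, 0.2·0.2857=0.05714, 0.45·0.4545=0.2045. Summing gives P(blue) = 0.52419.
P(Jar 1 | blue) = 0.2625 / 0.52419 = 0.5008.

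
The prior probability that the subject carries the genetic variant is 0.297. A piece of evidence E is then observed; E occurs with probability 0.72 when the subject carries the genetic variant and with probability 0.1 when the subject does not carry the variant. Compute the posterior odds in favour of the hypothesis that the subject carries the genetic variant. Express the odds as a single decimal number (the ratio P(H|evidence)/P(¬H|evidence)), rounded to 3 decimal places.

Posterior odds ≈ 3.042

Prior odds = 0.297/(1−0.297) = 0.42248. In log-odds, ln(0.42248) = -0.86162.
Add log likelihood ratio: ln(7.2000) = 1.9741.
Posterior log-odds = 1.1125, so posterior odds = exp(1.1125) = 3.0418.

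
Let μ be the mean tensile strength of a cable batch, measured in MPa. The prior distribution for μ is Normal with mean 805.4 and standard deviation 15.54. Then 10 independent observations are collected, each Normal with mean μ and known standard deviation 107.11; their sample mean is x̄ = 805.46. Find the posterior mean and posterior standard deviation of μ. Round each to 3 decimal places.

With known σ, the Normal prior is conjugate. Weight on the data is w = (n/σ²)/(n/σ² + 1/τ₀²) = 0.00087165/(0.00087165+0.00414093) = 0.17389.
Posterior mean = w·x̄ + (1−w)·μ₀ = 0.17389·805.46 + 0.82611·805.4 = 805.410. Posterior variance = 1/(0.00087165+0.00414093) = 199.498, so SD = 14.124.

Posterior mean ≈ 805.410; posterior SD ≈ 14.124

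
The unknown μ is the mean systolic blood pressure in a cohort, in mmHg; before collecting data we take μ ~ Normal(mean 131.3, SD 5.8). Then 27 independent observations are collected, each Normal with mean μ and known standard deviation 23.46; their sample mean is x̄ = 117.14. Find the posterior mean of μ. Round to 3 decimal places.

Posterior mean ≈ 122.483

With known σ, the Normal prior is conjugate. Weight on the data is w = (n/σ²)/(n/σ² + 1/τ₀²) = 0.0490578/(0.0490578+0.0297265) = 0.62268.
Posterior mean = w·x̄ + (1−w)·μ₀ = 0.62268·117.14 + 0.37732·131.3 = 122.483.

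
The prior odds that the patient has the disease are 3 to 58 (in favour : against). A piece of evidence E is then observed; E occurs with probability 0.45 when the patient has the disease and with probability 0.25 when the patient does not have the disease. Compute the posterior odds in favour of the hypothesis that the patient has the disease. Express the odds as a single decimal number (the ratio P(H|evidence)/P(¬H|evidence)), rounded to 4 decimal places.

Posterior odds ≈ 0.0931

Prior odds = 3/58 = 0.051724. In log-odds, ln(0.051724) = -2.9618.
Add log likelihood ratio: ln(1.8000) = 0.58779.
Posterior log-odds = -2.3740, so posterior odds = exp(-2.3740) = 0.093103.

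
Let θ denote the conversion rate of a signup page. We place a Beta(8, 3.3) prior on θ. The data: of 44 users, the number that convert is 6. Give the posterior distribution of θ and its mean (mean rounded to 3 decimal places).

Posterior: Beta(14, 41.3); mean ≈ 0.253

The binomial likelihood is conjugate to the Beta prior: with 6 successes and 38 failures, the posterior is Beta(8+6, 3.3+38) = Beta(14, 41.3).
E[θ | data] = 14/(14+41.3) = 0.253.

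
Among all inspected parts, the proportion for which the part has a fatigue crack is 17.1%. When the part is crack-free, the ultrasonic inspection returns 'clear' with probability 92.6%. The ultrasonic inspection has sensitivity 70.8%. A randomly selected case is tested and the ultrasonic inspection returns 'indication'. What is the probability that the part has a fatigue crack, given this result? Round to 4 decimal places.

P(H | E) ≈ 0.6637

Let H be the event that the part has a fatigue crack. P(H) = 0.171, so P(¬H) = 0.829. With E the 'indication' result, P(E|H) = 0.708 and P(E|¬H) = 0.074.
P(E) = 0.708·0.171 + 0.074·0.829 = 0.12107 + 0.061346 = 0.18241.
By Bayes' theorem, P(H|E) = 0.12107 / 0.18241 = 0.6637.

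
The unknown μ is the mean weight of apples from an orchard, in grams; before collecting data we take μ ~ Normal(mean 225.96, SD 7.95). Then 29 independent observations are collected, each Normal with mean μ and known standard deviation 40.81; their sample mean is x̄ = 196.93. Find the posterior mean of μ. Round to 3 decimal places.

Posterior mean ≈ 210.750

With known σ, the Normal prior is conjugate. Weight on the data is w = (n/σ²)/(n/σ² + 1/τ₀²) = 0.0174126/(0.0174126+0.0158222) = 0.52393.
Posterior mean = w·x̄ + (1−w)·μ₀ = 0.52393·196.93 + 0.47607·225.96 = 210.750.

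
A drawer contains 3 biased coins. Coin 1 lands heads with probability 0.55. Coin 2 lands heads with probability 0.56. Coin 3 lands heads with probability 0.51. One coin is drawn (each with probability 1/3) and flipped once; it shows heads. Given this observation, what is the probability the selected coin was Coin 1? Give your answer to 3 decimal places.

Posterior probability ≈ 0.340

P(heads|C1) = 0.55; P(heads|C2) = 0.56; P(heads|C3) = 0.51.
Prior × likelihood for each source: 0.333333·0.55=0.1833, 0.333333·0.56=0.1867, 0.333333·0.51=0.1700. Summing gives P(heads) = 0.54000.
P(Coin 1 | heads) = 0.1833 / 0.54000 = 0.340.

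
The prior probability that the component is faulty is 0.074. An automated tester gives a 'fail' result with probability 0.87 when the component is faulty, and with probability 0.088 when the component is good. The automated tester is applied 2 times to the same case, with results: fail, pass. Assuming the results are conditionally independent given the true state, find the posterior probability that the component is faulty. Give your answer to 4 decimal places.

Let H be the event that the component is faulty; start with P(H) = 0.074. P('fail'|H) = 0.87, P('fail'|¬H) = 0.088.
Update on result 1 ('fail'): P(H) ← 0.87·0.0740 / (0.87·0.0740 + 0.088·0.9260) = 0.064380/0.14587 = 0.4414.
Update on result 2 ('pass'): P(H) ← 0.13·0.4414 / (0.13·0.4414 + 0.912·0.5586) = 0.057377/0.56686 = 0.1012.

Posterior P(H) ≈ 0.1012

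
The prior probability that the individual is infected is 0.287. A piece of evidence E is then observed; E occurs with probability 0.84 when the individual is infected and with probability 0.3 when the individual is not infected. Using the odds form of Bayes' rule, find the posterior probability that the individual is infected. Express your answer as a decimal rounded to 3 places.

Prior odds = 0.287/(1−0.287) = 0.40252.
Likelihood ratio for E = 0.84/0.3 = 2.8000.
Posterior odds = prior odds × LR = 1.1271.
Posterior probability = odds/(1+odds) = 1.1271/2.1271 = 0.530.

Posterior probability ≈ 0.530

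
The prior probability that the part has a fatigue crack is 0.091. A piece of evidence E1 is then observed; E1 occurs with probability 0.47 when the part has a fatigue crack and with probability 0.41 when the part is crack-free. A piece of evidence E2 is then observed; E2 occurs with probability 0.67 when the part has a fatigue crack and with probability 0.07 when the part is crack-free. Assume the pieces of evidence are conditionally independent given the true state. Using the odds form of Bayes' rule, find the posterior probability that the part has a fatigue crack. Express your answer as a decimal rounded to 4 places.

Posterior probability ≈ 0.5235

Prior odds = 0.091/(1−0.091) = 0.10011.
Likelihood ratio for E1 = 0.47/0.41 = 1.1463.
Likelihood ratio for E2 = 0.67/0.07 = 9.5714.
Posterior odds = prior odds × LR₁ × LR₂ = 1.0984.
Posterior probability = odds/(1+odds) = 1.0984/2.0984 = 0.5235.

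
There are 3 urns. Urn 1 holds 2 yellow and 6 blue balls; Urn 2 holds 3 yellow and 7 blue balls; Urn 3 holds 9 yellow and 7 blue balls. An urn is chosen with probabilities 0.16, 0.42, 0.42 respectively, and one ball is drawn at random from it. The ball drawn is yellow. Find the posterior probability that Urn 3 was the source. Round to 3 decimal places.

P(yellow|Urn 1) = 0.25; P(yellow|Urn 2) = 0.3; P(yellow|Urn 3) = 0.5625.
Prior × likelihood for each source: 0.16·0.25=0.04000, 0.42·0.3=0.1260, 0.42·0.5625=0.2362. Summing gives P(yellow) = 0.40225.
P(Urn 3 | yellow) = 0.2362 / 0.40225 = 0.587.

Posterior probability ≈ 0.587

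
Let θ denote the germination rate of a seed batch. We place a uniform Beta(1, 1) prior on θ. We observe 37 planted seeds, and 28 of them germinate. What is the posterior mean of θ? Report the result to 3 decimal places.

The binomial likelihood is conjugate to the Beta prior: with 28 successes and 9 failures, the posterior is Beta(1+28, 1+9) = Beta(29, 10).
E[θ | data] = 29/(29+10) = 0.744.

Posterior mean ≈ 0.744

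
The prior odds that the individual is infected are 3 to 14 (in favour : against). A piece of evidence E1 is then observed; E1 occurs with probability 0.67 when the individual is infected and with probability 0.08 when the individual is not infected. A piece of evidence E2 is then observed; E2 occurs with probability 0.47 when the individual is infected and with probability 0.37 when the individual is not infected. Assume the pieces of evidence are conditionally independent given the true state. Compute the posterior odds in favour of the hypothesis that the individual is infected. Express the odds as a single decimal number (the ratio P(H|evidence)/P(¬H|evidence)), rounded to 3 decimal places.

Posterior odds ≈ 2.280

Prior odds = 3/14 = 0.21429.
Likelihood ratio for E1 = 0.67/0.08 = 8.3750.
Likelihood ratio for E2 = 0.47/0.37 = 1.2703.
Posterior odds = prior odds × LR₁ × LR₂ = 2.2797.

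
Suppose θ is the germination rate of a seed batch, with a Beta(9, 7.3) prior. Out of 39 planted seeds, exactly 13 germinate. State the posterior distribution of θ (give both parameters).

Posterior: Beta(22, 33.3)

Observing 13 successes and 26 failures updates Beta(9, 7.3) by adding the success and failure counts to the two shape parameters: α = 9+13 = 22, β = 7.3+26 = 33.3.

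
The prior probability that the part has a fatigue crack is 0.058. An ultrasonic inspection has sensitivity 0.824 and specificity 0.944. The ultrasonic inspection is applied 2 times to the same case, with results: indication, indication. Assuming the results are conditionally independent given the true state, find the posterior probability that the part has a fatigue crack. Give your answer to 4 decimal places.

Posterior P(H) ≈ 0.9302

With H the event that the part has a fatigue crack, the joint likelihood of the observed sequence is P(data|H) = 0.824·0.824 = 0.67898 and P(data|¬H) = 0.056·0.056 = 0.0031360.
Bayes: P(H|data) = 0.058·0.67898 / (0.058·0.67898 + 0.942·0.0031360) = 0.039381/0.042335 = 0.9302.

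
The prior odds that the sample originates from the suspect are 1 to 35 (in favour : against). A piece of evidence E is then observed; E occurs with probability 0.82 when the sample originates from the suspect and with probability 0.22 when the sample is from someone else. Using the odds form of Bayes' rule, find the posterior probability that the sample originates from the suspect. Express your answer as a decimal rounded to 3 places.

Prior odds = 1/35 = 0.028571. In log-odds, ln(0.028571) = -3.5553.
Add log likelihood ratio: ln(3.7273) = 1.3157.
Posterior log-odds = -2.2397, so posterior odds = exp(-2.2397) = 0.10649. Converting, P(H|E) = 0.10649/1.1065 = 0.096.

Posterior probability ≈ 0.096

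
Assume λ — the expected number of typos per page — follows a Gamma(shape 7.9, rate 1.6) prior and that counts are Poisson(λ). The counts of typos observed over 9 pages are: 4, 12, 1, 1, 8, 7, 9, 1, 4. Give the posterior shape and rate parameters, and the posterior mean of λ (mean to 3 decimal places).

Posterior: Gamma(shape=54.9, rate=10.6); mean ≈ 5.179

The Poisson likelihood adds the total count to the shape and the number of exposure periods to the rate. Here ∑xᵢ = 47 and n = 9, so shape 7.9→54.9 and rate 1.6→10.6.
E[λ | data] = 54.9/10.6 = 5.179.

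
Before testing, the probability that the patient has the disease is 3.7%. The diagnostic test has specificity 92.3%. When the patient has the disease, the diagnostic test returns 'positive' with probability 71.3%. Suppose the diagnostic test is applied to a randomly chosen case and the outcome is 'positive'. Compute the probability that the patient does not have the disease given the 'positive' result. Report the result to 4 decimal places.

P(¬H | E) ≈ 0.7376

Write H for 'the patient has the disease'. Prior odds H:¬H = 0.037/0.963 = 0.038422. For the 'positive' outcome, the likelihood ratio is 0.713/0.077 = 9.2597.
Posterior odds = 0.038422 × 9.2597 = 0.35577, so P(H|E) = 0.35577/(1+0.35577) = 0.2624. Then P(¬H|E) = 1 − 0.2624 = 0.7376.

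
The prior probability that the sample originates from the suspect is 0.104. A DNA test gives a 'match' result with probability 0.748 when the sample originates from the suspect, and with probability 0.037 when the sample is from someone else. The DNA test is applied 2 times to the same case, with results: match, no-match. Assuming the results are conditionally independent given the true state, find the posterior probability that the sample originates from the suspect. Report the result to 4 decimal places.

Let H be the event that the sample originates from the suspect; start with P(H) = 0.104. P('match'|H) = 0.748, P('match'|¬H) = 0.037.
Update on result 1 ('match'): P(H) ← 0.748·0.1040 / (0.748·0.1040 + 0.037·0.8960) = 0.077792/0.11094 = 0.7012.
Update on result 2 ('no-match'): P(H) ← 0.252·0.7012 / (0.252·0.7012 + 0.963·0.2988) = 0.17670/0.46446 = 0.3804.

Posterior P(H) ≈ 0.3804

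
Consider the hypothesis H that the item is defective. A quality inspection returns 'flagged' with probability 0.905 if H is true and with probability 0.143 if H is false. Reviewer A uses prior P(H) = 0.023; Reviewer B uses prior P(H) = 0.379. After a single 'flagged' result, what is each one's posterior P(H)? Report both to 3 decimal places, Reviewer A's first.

P('+'|H) = 0.905, P('+'|¬H) = 0.143.
Reviewer A: numerator 0.905·0.023 = 0.020815; evidence = 0.020815+0.143·0.977 = 0.16053; posterior = 0.130.
Reviewer B: numerator 0.905·0.379 = 0.34299; evidence = 0.34299+0.143·0.621 = 0.43180; posterior = 0.794.

Reviewer A: 0.130; Reviewer B: 0.794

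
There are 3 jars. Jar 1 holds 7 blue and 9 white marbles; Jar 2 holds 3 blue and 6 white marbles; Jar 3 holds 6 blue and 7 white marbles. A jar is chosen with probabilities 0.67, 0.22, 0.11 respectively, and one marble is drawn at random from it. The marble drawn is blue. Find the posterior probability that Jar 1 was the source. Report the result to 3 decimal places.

Posterior probability ≈ 0.703

P(blue|Jar 1) = 0.4375; P(blue|Jar 2) = 0.3333; P(blue|Jar 3) = 0.4615.
Prior × likelihood for each source: 0.67·0.4375=0.2931, 0.22·0.3333=0.07333, 0.11·0.4615=0.05077. Summing gives P(blue) = 0.41723.
P(Jar 1 | blue) = 0.2931 / 0.41723 = 0.703.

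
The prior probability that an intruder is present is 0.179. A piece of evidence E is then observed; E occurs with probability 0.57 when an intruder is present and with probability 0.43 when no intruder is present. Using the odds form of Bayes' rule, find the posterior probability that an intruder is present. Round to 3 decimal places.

Posterior probability ≈ 0.224

Prior odds = 0.179/(1−0.179) = 0.21803. In log-odds, ln(0.21803) = -1.5231.
Add log likelihood ratio: ln(1.3256) = 0.28185.
Posterior log-odds = -1.2413, so posterior odds = exp(-1.2413) = 0.28901. Converting, P(H|E) = 0.28901/1.2890 = 0.224.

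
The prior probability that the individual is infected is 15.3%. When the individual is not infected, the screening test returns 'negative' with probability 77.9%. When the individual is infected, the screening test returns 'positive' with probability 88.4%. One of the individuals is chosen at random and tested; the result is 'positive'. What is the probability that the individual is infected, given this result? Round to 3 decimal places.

Let H be the event that the individual is infected. P(H) = 0.153, so P(¬H) = 0.847. With E the 'positive' result, P(E|H) = 0.884 and P(E|¬H) = 0.221.
P(E) = 0.884·0.153 + 0.221·0.847 = 0.13525 + 0.18719 = 0.32244.
By Bayes' theorem, P(H|E) = 0.13525 / 0.32244 = 0.419.

P(H | E) ≈ 0.419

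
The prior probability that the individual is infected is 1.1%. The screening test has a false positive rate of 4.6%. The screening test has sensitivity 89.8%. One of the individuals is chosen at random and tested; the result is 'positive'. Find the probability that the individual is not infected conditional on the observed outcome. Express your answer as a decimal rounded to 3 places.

Write H for 'the individual is infected'. Prior odds H:¬H = 0.011/0.989 = 0.011122. For the 'positive' outcome, the likelihood ratio is 0.898/0.046 = 19.522.
Posterior odds = 0.011122 × 19.522 = 0.21713, so P(H|E) = 0.21713/(1+0.21713) = 0.178. Then P(¬H|E) = 1 − 0.178 = 0.822.

P(¬H | E) ≈ 0.822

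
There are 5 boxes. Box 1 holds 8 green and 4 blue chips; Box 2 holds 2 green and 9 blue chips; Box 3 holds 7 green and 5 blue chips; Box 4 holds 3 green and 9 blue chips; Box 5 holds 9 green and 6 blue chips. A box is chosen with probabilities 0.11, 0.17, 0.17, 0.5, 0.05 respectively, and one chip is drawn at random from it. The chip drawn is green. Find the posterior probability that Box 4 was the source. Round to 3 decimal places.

P(green|Box 1) = 0.6667; P(green|Box 2) = 0.1818; P(green|Box 3) = 0.5833; P(green|Box 4) = 0.25; P(green|Box 5) = 0.6.
Prior × likelihood for each source: 0.11·0.6667=0.07333, 0.17·0.1818=0.03091, 0.17·0.5833=0.09917, 0.5·0.25=0.1250, 0.05·0.6=0.03000. Summing gives P(green) = 0.35841.
P(Box 4 | green) = 0.1250 / 0.35841 = 0.349.

Posterior probability ≈ 0.349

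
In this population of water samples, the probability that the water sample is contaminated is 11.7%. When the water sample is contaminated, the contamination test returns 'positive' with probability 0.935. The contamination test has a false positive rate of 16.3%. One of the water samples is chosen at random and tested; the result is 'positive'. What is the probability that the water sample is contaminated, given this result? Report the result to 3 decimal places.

P(H | E) ≈ 0.432

Let H be the event that the water sample is contaminated. P(H) = 0.117, so P(¬H) = 0.883. With E the 'positive' result, P(E|H) = 0.935 and P(E|¬H) = 0.163.
P(E) = 0.935·0.117 + 0.163·0.883 = 0.10940 + 0.14393 = 0.25332.
By Bayes' theorem, P(H|E) = 0.10940 / 0.25332 = 0.432.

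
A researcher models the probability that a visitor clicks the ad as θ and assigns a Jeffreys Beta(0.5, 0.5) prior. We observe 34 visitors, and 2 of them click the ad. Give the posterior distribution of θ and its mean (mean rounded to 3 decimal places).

Posterior: Beta(2.5, 32.5); mean ≈ 0.071

The binomial likelihood is conjugate to the Beta prior: with 2 successes and 32 failures, the posterior is Beta(0.5+2, 0.5+32) = Beta(2.5, 32.5).
Posterior mean = α/(α+β) = 2.5/35 = 0.071.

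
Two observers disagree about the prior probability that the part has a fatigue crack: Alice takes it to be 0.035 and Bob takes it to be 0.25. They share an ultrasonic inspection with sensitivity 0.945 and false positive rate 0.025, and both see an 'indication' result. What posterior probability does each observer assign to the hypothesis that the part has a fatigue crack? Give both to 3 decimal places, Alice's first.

P('+'|H) = 0.945, P('+'|¬H) = 0.025.
Alice: numerator 0.945·0.035 = 0.033075; evidence = 0.033075+0.025·0.965 = 0.057200; posterior = 0.578.
Bob: numerator 0.945·0.25 = 0.23625; evidence = 0.23625+0.025·0.75 = 0.25500; posterior = 0.926.

Alice: 0.578; Bob: 0.926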